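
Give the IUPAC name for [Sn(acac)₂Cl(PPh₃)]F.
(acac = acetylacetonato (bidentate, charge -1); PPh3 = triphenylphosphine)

The 1 fluoride counter-ion carries a total charge of -1, so each complex ion is 1+.
Ligand charges: 1×chloro (-1 each), 2×acetylacetonato (-1 each), 1×triphenylphosphine (neutral); total -3. So Sn + (-3) = 1+, giving Sn = +4.
Ligands are named alphabetically: acetylacetonato before chloro before triphenylphosphine.

bis(acetylacetonato)chloro(triphenylphosphine)tin(IV) fluoride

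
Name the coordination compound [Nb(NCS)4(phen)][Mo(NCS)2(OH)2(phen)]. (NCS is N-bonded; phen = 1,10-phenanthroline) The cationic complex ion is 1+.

Both ions are complex: the cation is named first with the plain metal name, the anion second with the -ate form; each ion's ligands are alphabetised independently.
The complex cation is given as 1+; its ligand charges sum to -4, so Nb = +5.
A 1:1 salt means the anion carries the equal and opposite charge, 1−.
Anion: ligand charges sum to -4; for the ion to be 1−, Mo = +3.

tetraisothiocyanato(1,10-phenanthroline)niobium(V) dihydroxodiisothiocyanato(1,10-phenanthroline)molybdate(III)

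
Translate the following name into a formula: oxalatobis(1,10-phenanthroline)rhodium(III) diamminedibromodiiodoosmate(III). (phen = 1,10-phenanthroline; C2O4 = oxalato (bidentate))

Cation [Rh…]: ligand charges -2, Rh(III) ⇒ ion charge 1+.
Anion [Os…]: ligand charges -4, Os(III) ⇒ ion charge 1−.

[Rh(C2O4)(phen)2][OsBr2I2(NH3)2]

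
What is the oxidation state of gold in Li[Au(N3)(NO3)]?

1 lithium outside the brackets (+1 each) → the complex ion is 1−.
Ligand charges: 1×NO3 = -1; 1×N3 = -1; sum -2.
Au + (-2) = 1− ⇒ Au is +1.

+1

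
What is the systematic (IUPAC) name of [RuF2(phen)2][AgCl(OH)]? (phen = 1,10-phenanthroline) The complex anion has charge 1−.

Both ions are complex: the cation is named first with the plain metal name, the anion second with the -ate form; each ion's ligands are alphabetised independently.
The complex anion is given as 1−; its ligand charges sum to -2, so Ag = +1.
A 1:1 salt means the cation carries the equal and opposite charge, 1+.
Cation: ligand charges sum to -2; for the ion to be 1+, Ru = +3.

difluorobis(1,10-phenanthroline)ruthenium(III) chlorohydroxoargentate(I)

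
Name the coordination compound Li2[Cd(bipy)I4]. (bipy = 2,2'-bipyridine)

The 2 lithium counter-ions carry a total charge of +2, so each complex ion is 2−.
Ligand charges: 4×iodo (-1 each), 1×2,2'-bipyridine (neutral); total -4. So Cd + (-4) = 2−, giving Cd = +2.
Ligands are named alphabetically: bipyridine before iodo.
The complex ion is anionic, so cadmium takes the -ate form cadmate(II).

lithium (2,2'-bipyridine)tetraiodocadmate(II)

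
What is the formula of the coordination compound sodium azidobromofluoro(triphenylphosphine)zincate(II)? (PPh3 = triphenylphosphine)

Ligands: 1 bromo (Br, -1), 1 triphenylphosphine (PPh3, neutral), 1 fluoro (F, -1), 1 azido (N3, -1). Ligand charge sum = -3.
With Zn in oxidation state +2, the complex ion is [Zn...]^1−.
Charge balance with sodium (+1) requires 1 complex ion per 1 sodium.

Na[ZnBrF(N3)(PPh3)]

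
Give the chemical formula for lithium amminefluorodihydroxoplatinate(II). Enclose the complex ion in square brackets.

Ligands: 2 hydroxo (OH, -1), 1 ammine (NH3, neutral), 1 fluoro (F, -1). Ligand charge sum = -3.
With Pt in oxidation state +2, the complex ion is [Pt...]^1−.
Charge balance with lithium (+1) requires 1 complex ion per 1 lithium.

Li[PtF(NH3)(OH)2]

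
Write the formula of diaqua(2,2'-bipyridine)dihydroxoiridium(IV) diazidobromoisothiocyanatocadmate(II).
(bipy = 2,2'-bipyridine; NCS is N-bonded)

Cation [Ir…]: ligand charges -2, Ir(IV) ⇒ ion charge 2+.
Anion [Cd…]: ligand charges -4, Cd(II) ⇒ ion charge 2−.

[Ir(bipy)(H2O)2(OH)2][CdBr(N3)2(NCS)]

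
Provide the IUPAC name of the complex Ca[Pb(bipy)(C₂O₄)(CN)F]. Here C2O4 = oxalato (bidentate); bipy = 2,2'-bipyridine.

calcium (2,2'-bipyridine)cyanofluorooxalatoplumbate(II)

The 1 calcium counter-ion carries a total charge of +2, so each complex ion is 2−.
Ligand charges: 1×cyano (-1 each), 1×oxalato (-2 each), 1×2,2'-bipyridine (neutral), 1×fluoro (-1 each); total -4. So Pb + (-4) = 2−, giving Pb = +2.
Ligands are named alphabetically: bipyridine before cyano before fluoro before oxalato.
The complex ion is anionic, so lead takes the -ate form plumbate(II).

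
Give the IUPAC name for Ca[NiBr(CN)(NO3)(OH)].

calcium bromocyanohydroxonitratonickelate(II)

The 1 calcium counter-ion carries a total charge of +2, so each complex ion is 2−.
Ligand charges: 1×hydroxo (-1 each), 1×bromo (-1 each), 1×cyano (-1 each), 1×nitrato (-1 each); total -4. So Ni + (-4) = 2−, giving Ni = +2.
Ligands are named alphabetically: bromo before cyano before hydroxo before nitrato.
The complex ion is anionic, so nickel takes the -ate form nickelate(II).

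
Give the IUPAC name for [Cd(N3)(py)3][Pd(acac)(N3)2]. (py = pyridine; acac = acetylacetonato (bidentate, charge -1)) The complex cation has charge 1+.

azidotris(pyridine)cadmium(II) (acetylacetonato)diazidopalladate(II)

The complex cation is given as 1+; its ligand charges sum to -1, so Cd = +2.
A 1:1 salt means the anion carries the equal and opposite charge, 1−.
Anion: ligand charges sum to -3; for the ion to be 1−, Pd = +2.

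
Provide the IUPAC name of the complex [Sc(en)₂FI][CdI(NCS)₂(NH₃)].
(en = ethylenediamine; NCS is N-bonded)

bis(ethylenediamine)fluoroiodoscandium(III) ammineiododiisothiocyanatocadmate(II)

Cadmium is always +2 in its complexes; the anion's ligand charges sum to -3, so the complex anion is 1−.
A 1:1 salt means the cation carries the equal and opposite charge, 1+.
Cation: ligand charges sum to -2; for the ion to be 1+, Sc = +3.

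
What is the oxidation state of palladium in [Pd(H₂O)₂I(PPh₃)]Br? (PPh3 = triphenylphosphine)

1 bromide outside the brackets (-1 each) → the complex ion is 1+.
Ligand charges: 1×I = -1; 1×PPh3 neutral; 2×H2O neutral; sum -1.
Pd + (-1) = 1+ ⇒ Pd is +2.

+2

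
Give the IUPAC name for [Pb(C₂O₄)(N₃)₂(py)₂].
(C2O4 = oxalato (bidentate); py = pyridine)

diazidooxalatobis(pyridine)lead(IV)

There is no counter-ion, so the complex is neutral overall.
Ligand charges: 2×azido (-1 each), 1×oxalato (-2 each), 2×pyridine (neutral); total -4. So Pb + (-4) = 0, giving Pb = +4.
Ligands are named alphabetically: azido before oxalato before pyridine.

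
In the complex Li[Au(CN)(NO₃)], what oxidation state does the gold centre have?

+1

1 lithium outside the brackets (+1 each) → the complex ion is 1−.
Ligand charges: 1×CN = -1; 1×NO3 = -1; sum -2.
Au + (-2) = 1− ⇒ Au is +1.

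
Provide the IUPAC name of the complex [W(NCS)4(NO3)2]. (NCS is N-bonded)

There is no counter-ion, so the complex is neutral overall.
Ligand charges: 4×isothiocyanato (-1 each), 2×nitrato (-1 each); total -6. So W + (-6) = 0, giving W = +6.
Ligands are named alphabetically: isothiocyanato before nitrato.

tetraisothiocyanatodinitratotungsten(VI)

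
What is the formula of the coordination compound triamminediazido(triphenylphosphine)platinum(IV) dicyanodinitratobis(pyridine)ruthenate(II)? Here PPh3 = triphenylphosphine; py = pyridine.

Cation [Pt…]: ligand charges -2, Pt(IV) ⇒ ion charge 2+.
Anion [Ru…]: ligand charges -4, Ru(II) ⇒ ion charge 2−.

[Pt(N3)2(NH3)3(PPh3)][Ru(CN)2(NO3)2(py)2]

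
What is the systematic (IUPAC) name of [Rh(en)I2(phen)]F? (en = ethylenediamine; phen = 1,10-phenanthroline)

The 1 fluoride counter-ion carries a total charge of -1, so each complex ion is 1+.
Ligand charges: 1×ethylenediamine (neutral), 2×iodo (-1 each), 1×1,10-phenanthroline (neutral); total -2. So Rh + (-2) = 1+, giving Rh = +3.
Ligands are named alphabetically: ethylenediamine before iodo before phenanthroline.

(ethylenediamine)diiodo(1,10-phenanthroline)rhodium(III) fluoride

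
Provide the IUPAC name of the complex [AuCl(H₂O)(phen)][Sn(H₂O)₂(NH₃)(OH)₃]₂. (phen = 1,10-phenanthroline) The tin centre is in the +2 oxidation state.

Sn is given as +2; the anion's ligand charges sum to -3, so the complex anion is 1−.
With 2 anions per cation, the cation must be 2×1 = 2+.
Cation: ligand charges sum to -1; for the ion to be 2+, Au = +3.

aquachloro(1,10-phenanthroline)gold(III) amminediaquatrihydroxostannate(II)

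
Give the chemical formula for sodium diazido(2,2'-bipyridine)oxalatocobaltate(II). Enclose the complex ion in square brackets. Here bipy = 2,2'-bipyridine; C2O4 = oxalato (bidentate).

Ligands: 2 azido (N3, -1), 1 2,2'-bipyridine (bipy, neutral), 1 oxalato (C2O4, -2). Ligand charge sum = -4.
With Co in oxidation state +2, the complex ion is [Co...]^2−.
Charge balance with sodium (+1) requires 1 complex ion per 2 sodium.

Na2[Co(bipy)(C2O4)(N3)2]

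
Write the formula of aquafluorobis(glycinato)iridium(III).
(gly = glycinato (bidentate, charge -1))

Ligands: 2 glycinato (gly, -1), 1 fluoro (F, -1), 1 aqua (H2O, neutral). Ligand charge sum = -3.
With Ir in oxidation state +3, the complex ion is [Ir...].

[IrF(gly)2(H2O)]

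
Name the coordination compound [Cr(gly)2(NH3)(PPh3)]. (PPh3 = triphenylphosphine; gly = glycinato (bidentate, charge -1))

amminebis(glycinato)(triphenylphosphine)chromium(II)

There is no counter-ion, so the complex is neutral overall.
Ligand charges: 1×ammine (neutral), 1×triphenylphosphine (neutral), 2×glycinato (-1 each); total -2. So Cr + (-2) = 0, giving Cr = +2.
Ligands are named alphabetically: ammine before glycinato before triphenylphosphine.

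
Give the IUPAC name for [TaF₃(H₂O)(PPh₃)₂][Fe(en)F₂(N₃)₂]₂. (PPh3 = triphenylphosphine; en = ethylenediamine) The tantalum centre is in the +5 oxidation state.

aquatrifluorobis(triphenylphosphine)tantalum(V) diazido(ethylenediamine)difluoroferrate(III)

Ta is given as +5; the cation's ligand charges sum to -3, so the complex cation is 2+.
With 2 anions per cation, each anion must be 2/2 = 1−.
Anion: ligand charges sum to -4; for the ion to be 1−, Fe = +3.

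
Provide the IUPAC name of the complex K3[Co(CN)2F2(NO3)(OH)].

potassium dicyanodifluorohydroxonitratocobaltate(III)

The 3 potassium counter-ions carry a total charge of +3, so each complex ion is 3−.
Ligand charges: 1×hydroxo (-1 each), 2×cyano (-1 each), 1×nitrato (-1 each), 2×fluoro (-1 each); total -6. So Co + (-6) = 3−, giving Co = +3.
Ligands are named alphabetically: cyano before fluoro before hydroxo before nitrato.
The complex ion is anionic, so cobalt takes the -ate form cobaltate(III).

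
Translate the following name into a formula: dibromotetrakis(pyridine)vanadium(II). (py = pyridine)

Ligands: 2 bromo (Br, -1), 4 pyridine (py, neutral). Ligand charge sum = -2.
With V in oxidation state +2, the complex ion is [V...].

[VBr2(py)4]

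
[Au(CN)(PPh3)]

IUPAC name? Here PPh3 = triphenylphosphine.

cyano(triphenylphosphine)gold(I)

There is no counter-ion, so the complex is neutral overall.
Ligand charges: 1×triphenylphosphine (neutral), 1×cyano (-1 each); total -1. So Au + (-1) = 0, giving Au = +1.
Ligands are named alphabetically: cyano before triphenylphosphine.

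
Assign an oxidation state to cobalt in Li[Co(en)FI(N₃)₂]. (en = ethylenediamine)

+3

1 lithium outside the brackets (+1 each) → the complex ion is 1−.
Ligand charges: 1×en neutral; 1×I = -1; 1×F = -1; 2×N3 = -2; sum -4.
Co + (-4) = 1− ⇒ Co is +3.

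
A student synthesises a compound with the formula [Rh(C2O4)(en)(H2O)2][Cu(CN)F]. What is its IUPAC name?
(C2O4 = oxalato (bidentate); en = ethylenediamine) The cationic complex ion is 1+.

diaqua(ethylenediamine)oxalatorhodium(III) cyanofluorocuprate(I)

Both ions are complex: the cation is named first with the plain metal name, the anion second with the -ate form; each ion's ligands are alphabetised independently.
The complex cation is given as 1+; its ligand charges sum to -2, so Rh = +3.
A 1:1 salt means the anion carries the equal and opposite charge, 1−.
Anion: ligand charges sum to -2; for the ion to be 1−, Cu = +1.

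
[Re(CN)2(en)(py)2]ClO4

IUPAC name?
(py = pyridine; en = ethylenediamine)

The 1 perchlorate counter-ion carries a total charge of -1, so each complex ion is 1+.
Ligand charges: 2×pyridine (neutral), 1×ethylenediamine (neutral), 2×cyano (-1 each); total -2. So Re + (-2) = 1+, giving Re = +3.
Ligands are named alphabetically: cyano before ethylenediamine before pyridine.

dicyano(ethylenediamine)bis(pyridine)rhenium(III) perchlorate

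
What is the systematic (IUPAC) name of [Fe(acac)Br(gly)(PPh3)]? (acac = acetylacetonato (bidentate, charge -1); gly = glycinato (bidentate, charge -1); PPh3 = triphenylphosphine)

There is no counter-ion, so the complex is neutral overall.
Ligand charges: 1×bromo (-1 each), 1×acetylacetonato (-1 each), 1×glycinato (-1 each), 1×triphenylphosphine (neutral); total -3. So Fe + (-3) = 0, giving Fe = +3.
Ligands are named alphabetically: acetylacetonato before bromo before glycinato before triphenylphosphine.

(acetylacetonato)bromo(glycinato)(triphenylphosphine)iron(III)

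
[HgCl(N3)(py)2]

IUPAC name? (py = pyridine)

There is no counter-ion, so the complex is neutral overall.
Ligand charges: 2×pyridine (neutral), 1×azido (-1 each), 1×chloro (-1 each); total -2. So Hg + (-2) = 0, giving Hg = +2.
Ligands are named alphabetically: azido before chloro before pyridine.

azidochlorobis(pyridine)mercury(II)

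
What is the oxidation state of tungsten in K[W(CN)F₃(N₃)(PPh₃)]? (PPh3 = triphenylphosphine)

+4

1 potassium outside the brackets (+1 each) → the complex ion is 1−.
Ligand charges: 1×PPh3 neutral; 1×N3 = -1; 1×CN = -1; 3×F = -3; sum -5.
W + (-5) = 1− ⇒ W is +4.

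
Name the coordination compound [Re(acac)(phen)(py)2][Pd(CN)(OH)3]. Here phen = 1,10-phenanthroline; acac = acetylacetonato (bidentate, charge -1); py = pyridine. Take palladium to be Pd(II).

Pd is given as +2; the anion's ligand charges sum to -4, so the complex anion is 2−.
A 1:1 salt means the cation carries the equal and opposite charge, 2+.
Cation: ligand charges sum to -1; for the ion to be 2+, Re = +3.

(acetylacetonato)(1,10-phenanthroline)bis(pyridine)rhenium(III) cyanotrihydroxopalladate(II)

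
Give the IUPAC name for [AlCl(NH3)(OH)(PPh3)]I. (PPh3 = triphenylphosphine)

The 1 iodide counter-ion carries a total charge of -1, so each complex ion is 1+.
Ligand charges: 1×ammine (neutral), 1×hydroxo (-1 each), 1×triphenylphosphine (neutral), 1×chloro (-1 each); total -2. So Al + (-2) = 1+, giving Al = +3.
Ligands are named alphabetically: ammine before chloro before hydroxo before triphenylphosphine.

amminechlorohydroxo(triphenylphosphine)aluminium(III) iodide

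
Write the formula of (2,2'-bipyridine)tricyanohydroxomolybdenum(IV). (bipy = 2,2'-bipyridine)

[Mo(bipy)(CN)3(OH)]

Ligands: 3 cyano (CN, -1), 1 hydroxo (OH, -1), 1 2,2'-bipyridine (bipy, neutral). Ligand charge sum = -4.
With Mo in oxidation state +4, the complex ion is [Mo...].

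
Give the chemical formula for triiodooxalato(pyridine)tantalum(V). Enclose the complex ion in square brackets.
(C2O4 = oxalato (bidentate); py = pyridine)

[Ta(C2O4)I3(py)]

Ligands: 1 oxalato (C2O4, -2), 3 iodo (I, -1), 1 pyridine (py, neutral). Ligand charge sum = -5.
With Ta in oxidation state +5, the complex ion is [Ta...].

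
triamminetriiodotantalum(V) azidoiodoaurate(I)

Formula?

Cation [Ta…]: ligand charges -3, Ta(V) ⇒ ion charge 2+.
Anion [Au…]: ligand charges -2, Au(I) ⇒ ion charge 1−.

[TaI3(NH3)3][AuI(N3)]2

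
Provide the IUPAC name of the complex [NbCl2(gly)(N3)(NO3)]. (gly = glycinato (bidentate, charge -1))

azidodichloro(glycinato)nitratoniobium(V)

There is no counter-ion, so the complex is neutral overall.
Ligand charges: 1×azido (-1 each), 1×nitrato (-1 each), 2×chloro (-1 each), 1×glycinato (-1 each); total -5. So Nb + (-5) = 0, giving Nb = +5.
Ligands are named alphabetically: azido before chloro before glycinato before nitrato.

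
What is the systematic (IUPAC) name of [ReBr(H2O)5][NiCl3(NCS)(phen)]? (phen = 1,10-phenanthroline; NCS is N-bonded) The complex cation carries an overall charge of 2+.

Both ions are complex: the cation is named first with the plain metal name, the anion second with the -ate form; each ion's ligands are alphabetised independently.
The complex cation is given as 2+; its ligand charges sum to -1, so Re = +3.
A 1:1 salt means the anion carries the equal and opposite charge, 2−.
Anion: ligand charges sum to -4; for the ion to be 2−, Ni = +2.

pentaaquabromorhenium(III) trichloroisothiocyanato(1,10-phenanthroline)nickelate(II)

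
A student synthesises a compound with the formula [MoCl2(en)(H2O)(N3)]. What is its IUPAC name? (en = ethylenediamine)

aquaazidodichloro(ethylenediamine)molybdenum(III)

There is no counter-ion, so the complex is neutral overall.
Ligand charges: 1×azido (-1 each), 1×aqua (neutral), 2×chloro (-1 each), 1×ethylenediamine (neutral); total -3. So Mo + (-3) = 0, giving Mo = +3.
Ligands are named alphabetically: aqua before azido before chloro before ethylenediamine.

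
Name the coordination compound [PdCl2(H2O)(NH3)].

ammineaquadichloropalladium(II)

There is no counter-ion, so the complex is neutral overall.
Ligand charges: 1×aqua (neutral), 1×ammine (neutral), 2×chloro (-1 each); total -2. So Pd + (-2) = 0, giving Pd = +2.
Ligands are named alphabetically: ammine before aqua before chloro.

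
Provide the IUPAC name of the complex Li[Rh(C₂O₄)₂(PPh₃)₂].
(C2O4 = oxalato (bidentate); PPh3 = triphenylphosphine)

lithium dioxalatobis(triphenylphosphine)rhodate(III)

The 1 lithium counter-ion carries a total charge of +1, so each complex ion is 1−.
Ligand charges: 2×oxalato (-2 each), 2×triphenylphosphine (neutral); total -4. So Rh + (-4) = 1−, giving Rh = +3.
The complex ion is anionic, so rhodium takes the -ate form rhodate(III).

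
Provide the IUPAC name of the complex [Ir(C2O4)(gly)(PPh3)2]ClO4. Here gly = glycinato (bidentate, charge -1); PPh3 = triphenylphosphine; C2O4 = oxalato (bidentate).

The 1 perchlorate counter-ion carries a total charge of -1, so each complex ion is 1+.
Ligand charges: 1×glycinato (-1 each), 2×triphenylphosphine (neutral), 1×oxalato (-2 each); total -3. So Ir + (-3) = 1+, giving Ir = +4.
Ligands are named alphabetically: glycinato before oxalato before triphenylphosphine.

(glycinato)oxalatobis(triphenylphosphine)iridium(IV) perchlorate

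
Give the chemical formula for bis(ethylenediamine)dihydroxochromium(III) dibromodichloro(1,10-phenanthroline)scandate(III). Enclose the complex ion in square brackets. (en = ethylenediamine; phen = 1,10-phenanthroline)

Cation [Cr…]: ligand charges -2, Cr(III) ⇒ ion charge 1+.
Anion [Sc…]: ligand charges -4, Sc(III) ⇒ ion charge 1−.

[Cr(en)2(OH)2][ScBr2Cl2(phen)]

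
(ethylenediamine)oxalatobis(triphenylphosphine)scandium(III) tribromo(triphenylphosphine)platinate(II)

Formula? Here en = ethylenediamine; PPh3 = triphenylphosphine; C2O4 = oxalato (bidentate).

[Sc(C2O4)(en)(PPh3)2][PtBr3(PPh3)]

Cation [Sc…]: ligand charges -2, Sc(III) ⇒ ion charge 1+.
Anion [Pt…]: ligand charges -3, Pt(II) ⇒ ion charge 1−.
One 1+ cation balances one 1− anion.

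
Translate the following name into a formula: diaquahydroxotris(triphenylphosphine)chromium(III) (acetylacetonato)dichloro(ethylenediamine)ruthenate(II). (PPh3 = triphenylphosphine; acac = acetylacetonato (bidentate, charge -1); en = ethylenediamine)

Cation [Cr…]: ligand charges -1, Cr(III) ⇒ ion charge 2+.
Anion [Ru…]: ligand charges -3, Ru(II) ⇒ ion charge 1−.

[Cr(H2O)2(OH)(PPh3)3][Ru(acac)Cl2(en)]2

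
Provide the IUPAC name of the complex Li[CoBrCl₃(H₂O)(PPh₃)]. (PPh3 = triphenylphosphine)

The 1 lithium counter-ion carries a total charge of +1, so each complex ion is 1−.
Ligand charges: 1×triphenylphosphine (neutral), 1×bromo (-1 each), 1×aqua (neutral), 3×chloro (-1 each); total -4. So Co + (-4) = 1−, giving Co = +3.
The complex ion is anionic, so cobalt takes the -ate form cobaltate(III).

lithium aquabromotrichloro(triphenylphosphine)cobaltate(III)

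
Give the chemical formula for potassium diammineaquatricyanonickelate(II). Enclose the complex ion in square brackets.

K[Ni(CN)3(H2O)(NH3)2]

Ligands: 3 cyano (CN, -1), 2 ammine (NH3, neutral), 1 aqua (H2O, neutral). Ligand charge sum = -3.
Charge balance with potassium (+1) requires 1 complex ion per 1 potassium.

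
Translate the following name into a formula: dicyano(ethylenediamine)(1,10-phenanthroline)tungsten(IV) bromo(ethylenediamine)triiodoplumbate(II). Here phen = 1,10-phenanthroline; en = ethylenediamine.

Cation [W…]: ligand charges -2, W(IV) ⇒ ion charge 2+.
Anion [Pb…]: ligand charges -4, Pb(II) ⇒ ion charge 2−.

[W(CN)2(en)(phen)][PbBr(en)I3]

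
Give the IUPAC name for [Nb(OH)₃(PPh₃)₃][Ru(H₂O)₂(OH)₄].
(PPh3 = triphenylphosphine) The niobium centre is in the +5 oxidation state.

Nb is given as +5; the cation's ligand charges sum to -3, so the complex cation is 2+.
A 1:1 salt means the anion carries the equal and opposite charge, 2−.
Anion: ligand charges sum to -4; for the ion to be 2−, Ru = +2.

trihydroxotris(triphenylphosphine)niobium(V) diaquatetrahydroxoruthenate(II)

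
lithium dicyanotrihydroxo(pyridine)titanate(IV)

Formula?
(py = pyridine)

Ligands: 1 pyridine (py, neutral), 3 hydroxo (OH, -1), 2 cyano (CN, -1). Ligand charge sum = -5.
Charge balance with lithium (+1) requires 1 complex ion per 1 lithium.

Li[Ti(CN)2(OH)3(py)]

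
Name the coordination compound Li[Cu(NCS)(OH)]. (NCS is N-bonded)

lithium hydroxoisothiocyanatocuprate(I)

The 1 lithium counter-ion carries a total charge of +1, so each complex ion is 1−.
Ligand charges: 1×hydroxo (-1 each), 1×isothiocyanato (-1 each); total -2. So Cu + (-2) = 1−, giving Cu = +1.
Ligands are named alphabetically: hydroxo before isothiocyanato.
The complex ion is anionic, so copper takes the -ate form cuprate(I).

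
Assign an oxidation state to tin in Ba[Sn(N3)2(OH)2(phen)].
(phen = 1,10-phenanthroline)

1 barium outside the brackets (+2 each) → the complex ion is 2−.
Ligand charges: 1×phen neutral; 2×N3 = -2; 2×OH = -2; sum -4.
Sn + (-4) = 2− ⇒ Sn is +2.

+2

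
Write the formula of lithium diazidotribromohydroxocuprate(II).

Ligands: 1 hydroxo (OH, -1), 3 bromo (Br, -1), 2 azido (N3, -1). Ligand charge sum = -6.
With Cu in oxidation state +2, the complex ion is [Cu...]^4−.
Charge balance with lithium (+1) requires 1 complex ion per 4 lithium.

Li4[CuBr3(N3)2(OH)]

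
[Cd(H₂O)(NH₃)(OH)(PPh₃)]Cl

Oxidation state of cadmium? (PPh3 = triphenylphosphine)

+2

1 chloride outside the brackets (-1 each) → the complex ion is 1+.
Ligand charges: 1×NH3 neutral; 1×OH = -1; 1×PPh3 neutral; 1×H2O neutral; sum -1.
Cd + (-1) = 1+ ⇒ Cd is +2.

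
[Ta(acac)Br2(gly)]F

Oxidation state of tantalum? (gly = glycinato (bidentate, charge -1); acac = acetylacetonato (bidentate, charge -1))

1 fluoride outside the brackets (-1 each) → the complex ion is 1+.
Ligand charges: 1×gly = -1; 2×Br = -2; 1×acac = -1; sum -4.
Ta + (-4) = 1+ ⇒ Ta is +5.

+5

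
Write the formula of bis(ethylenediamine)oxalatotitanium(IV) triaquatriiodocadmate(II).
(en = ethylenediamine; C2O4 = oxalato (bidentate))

Cation [Ti…]: ligand charges -2, Ti(IV) ⇒ ion charge 2+.
Anion [Cd…]: ligand charges -3, Cd(II) ⇒ ion charge 1−.
One 2+ cation requires 2 of the 1− anion.

[Ti(C2O4)(en)2][Cd(H2O)3I3]2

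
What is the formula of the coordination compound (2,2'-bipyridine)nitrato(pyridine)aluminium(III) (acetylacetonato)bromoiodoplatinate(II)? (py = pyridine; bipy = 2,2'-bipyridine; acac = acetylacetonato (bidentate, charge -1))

[Al(bipy)(NO3)(py)][Pt(acac)BrI]2

Cation [Al…]: ligand charges -1, Al(III) ⇒ ion charge 2+.
Anion [Pt…]: ligand charges -3, Pt(II) ⇒ ion charge 1−.
One 2+ cation requires 2 of the 1− anion.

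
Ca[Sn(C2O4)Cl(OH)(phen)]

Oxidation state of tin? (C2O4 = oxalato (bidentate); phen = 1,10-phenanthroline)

+2

1 calcium outside the brackets (+2 each) → the complex ion is 2−.
Ligand charges: 1×OH = -1; 1×Cl = -1; 1×C2O4 = -2; 1×phen neutral; sum -4.
Sn + (-4) = 2− ⇒ Sn is +2.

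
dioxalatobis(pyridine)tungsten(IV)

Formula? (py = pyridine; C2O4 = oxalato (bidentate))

Ligands: 2 pyridine (py, neutral), 2 oxalato (C2O4, -2). Ligand charge sum = -4.
With W in oxidation state +4, the complex ion is [W...].

[W(C2O4)2(py)2]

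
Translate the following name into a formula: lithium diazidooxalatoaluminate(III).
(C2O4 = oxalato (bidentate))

Ligands: 1 oxalato (C2O4, -2), 2 azido (N3, -1). Ligand charge sum = -4.
With Al in oxidation state +3, the complex ion is [Al...]^1−.
Charge balance with lithium (+1) requires 1 complex ion per 1 lithium.

Li[Al(C2O4)(N3)2]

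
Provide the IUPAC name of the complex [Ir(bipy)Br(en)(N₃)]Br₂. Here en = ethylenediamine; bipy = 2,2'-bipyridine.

The 2 bromide counter-ions carry a total charge of -2, so each complex ion is 2+.
Ligand charges: 1×azido (-1 each), 1×bromo (-1 each), 1×ethylenediamine (neutral), 1×2,2'-bipyridine (neutral); total -2. So Ir + (-2) = 2+, giving Ir = +4.
Ligands are named alphabetically: azido before bipyridine before bromo before ethylenediamine.

azido(2,2'-bipyridine)bromo(ethylenediamine)iridium(IV) bromide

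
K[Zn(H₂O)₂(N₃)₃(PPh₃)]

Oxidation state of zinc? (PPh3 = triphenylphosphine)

1 potassium outside the brackets (+1 each) → the complex ion is 1−.
Ligand charges: 1×PPh3 neutral; 2×H2O neutral; 3×N3 = -3; sum -3.
Zn + (-3) = 1− ⇒ Zn is +2.

+2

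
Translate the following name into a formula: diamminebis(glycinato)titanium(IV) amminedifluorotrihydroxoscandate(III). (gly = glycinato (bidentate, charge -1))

[Ti(gly)2(NH3)2][ScF2(NH3)(OH)3]

Cation [Ti…]: ligand charges -2, Ti(IV) ⇒ ion charge 2+.
Anion [Sc…]: ligand charges -5, Sc(III) ⇒ ion charge 2−.
One 2+ cation balances one 2− anion.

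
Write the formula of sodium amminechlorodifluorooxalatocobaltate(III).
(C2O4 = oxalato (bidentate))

Ligands: 2 fluoro (F, -1), 1 ammine (NH3, neutral), 1 chloro (Cl, -1), 1 oxalato (C2O4, -2). Ligand charge sum = -5.
With Co in oxidation state +3, the complex ion is [Co...]^2−.
Charge balance with sodium (+1) requires 1 complex ion per 2 sodium.

Na2[Co(C2O4)ClF2(NH3)]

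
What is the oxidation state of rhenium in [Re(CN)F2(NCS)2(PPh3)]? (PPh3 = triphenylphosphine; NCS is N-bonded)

No counter-ion: the bracketed complex is neutral.
Ligand charges: 2×F = -2; 1×PPh3 neutral; 1×CN = -1; 2×NCS = -2; sum -5.
Re + (-5) = 0 ⇒ Re is +5.

+5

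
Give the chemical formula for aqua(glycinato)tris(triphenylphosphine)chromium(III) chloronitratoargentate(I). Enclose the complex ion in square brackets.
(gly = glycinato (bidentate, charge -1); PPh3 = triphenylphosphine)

[Cr(gly)(H2O)(PPh3)3][AgCl(NO3)]2

Cation [Cr…]: ligand charges -1, Cr(III) ⇒ ion charge 2+.
Anion [Ag…]: ligand charges -2, Ag(I) ⇒ ion charge 1−.
One 2+ cation requires 2 of the 1− anion.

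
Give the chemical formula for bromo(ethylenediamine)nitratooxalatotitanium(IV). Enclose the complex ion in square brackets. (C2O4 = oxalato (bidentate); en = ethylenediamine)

[TiBr(C2O4)(en)(NO3)]

Ligands: 1 oxalato (C2O4, -2), 1 bromo (Br, -1), 1 ethylenediamine (en, neutral), 1 nitrato (NO3, -1). Ligand charge sum = -4.
With Ti in oxidation state +4, the complex ion is [Ti...].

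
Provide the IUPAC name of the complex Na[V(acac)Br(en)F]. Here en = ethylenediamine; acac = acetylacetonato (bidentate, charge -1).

sodium (acetylacetonato)bromo(ethylenediamine)fluorovanadate(II)

The 1 sodium counter-ion carries a total charge of +1, so each complex ion is 1−.
Ligand charges: 1×ethylenediamine (neutral), 1×bromo (-1 each), 1×acetylacetonato (-1 each), 1×fluoro (-1 each); total -3. So V + (-3) = 1−, giving V = +2.
Ligands are named alphabetically: acetylacetonato before bromo before ethylenediamine before fluoro.
The complex ion is anionic, so vanadium takes the -ate form vanadate(II).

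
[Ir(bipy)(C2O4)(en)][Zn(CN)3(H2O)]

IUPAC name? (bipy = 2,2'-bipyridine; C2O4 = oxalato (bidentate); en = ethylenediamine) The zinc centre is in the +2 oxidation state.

(2,2'-bipyridine)(ethylenediamine)oxalatoiridium(III) aquatricyanozincate(II)

Both ions are complex: the cation is named first with the plain metal name, the anion second with the -ate form; each ion's ligands are alphabetised independently.
Zn is given as +2; the anion's ligand charges sum to -3, so the complex anion is 1−.
A 1:1 salt means the cation carries the equal and opposite charge, 1+.
Cation: ligand charges sum to -2; for the ion to be 1+, Ir = +3.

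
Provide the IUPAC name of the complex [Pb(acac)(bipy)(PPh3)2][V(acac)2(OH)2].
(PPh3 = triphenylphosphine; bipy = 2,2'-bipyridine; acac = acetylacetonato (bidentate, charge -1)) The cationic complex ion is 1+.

(acetylacetonato)(2,2'-bipyridine)bis(triphenylphosphine)lead(II) bis(acetylacetonato)dihydroxovanadate(III)

Both ions are complex: the cation is named first with the plain metal name, the anion second with the -ate form; each ion's ligands are alphabetised independently.
The complex cation is given as 1+; its ligand charges sum to -1, so Pb = +2.
A 1:1 salt means the anion carries the equal and opposite charge, 1−.
Anion: ligand charges sum to -4; for the ion to be 1−, V = +3.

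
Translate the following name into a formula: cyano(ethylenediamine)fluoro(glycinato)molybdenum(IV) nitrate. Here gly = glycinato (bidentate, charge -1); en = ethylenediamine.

Ligands: 1 cyano (CN, -1), 1 glycinato (gly, -1), 1 fluoro (F, -1), 1 ethylenediamine (en, neutral). Ligand charge sum = -3.
With Mo in oxidation state +4, the complex ion is [Mo...]^1+.
Charge balance with nitrate (-1) requires 1 complex ion per 1 nitrate.

[Mo(CN)(en)F(gly)]NO3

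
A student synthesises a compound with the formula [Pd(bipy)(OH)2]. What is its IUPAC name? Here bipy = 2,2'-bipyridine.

(2,2'-bipyridine)dihydroxopalladium(II)

There is no counter-ion, so the complex is neutral overall.
Ligand charges: 2×hydroxo (-1 each), 1×2,2'-bipyridine (neutral); total -2. So Pd + (-2) = 0, giving Pd = +2.
Ligands are named alphabetically: bipyridine before hydroxo.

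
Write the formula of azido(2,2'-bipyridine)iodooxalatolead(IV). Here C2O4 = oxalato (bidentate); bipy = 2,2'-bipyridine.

Ligands: 1 azido (N3, -1), 1 oxalato (C2O4, -2), 1 iodo (I, -1), 1 2,2'-bipyridine (bipy, neutral). Ligand charge sum = -4.
With Pb in oxidation state +4, the complex ion is [Pb...].

[Pb(bipy)(C2O4)I(N3)]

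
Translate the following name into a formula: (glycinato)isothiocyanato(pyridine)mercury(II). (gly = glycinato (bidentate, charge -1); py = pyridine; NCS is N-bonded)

[Hg(gly)(NCS)(py)]

Ligands: 1 glycinato (gly, -1), 1 pyridine (py, neutral), 1 isothiocyanato (NCS, -1). Ligand charge sum = -2.
With Hg in oxidation state +2, the complex ion is [Hg...].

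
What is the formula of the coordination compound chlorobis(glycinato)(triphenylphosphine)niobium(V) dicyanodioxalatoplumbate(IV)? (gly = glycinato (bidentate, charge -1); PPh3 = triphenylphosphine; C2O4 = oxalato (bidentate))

[NbCl(gly)2(PPh3)][Pb(C2O4)2(CN)2]

Cation [Nb…]: ligand charges -3, Nb(V) ⇒ ion charge 2+.
Anion [Pb…]: ligand charges -6, Pb(IV) ⇒ ion charge 2−.
One 2+ cation balances one 2− anion.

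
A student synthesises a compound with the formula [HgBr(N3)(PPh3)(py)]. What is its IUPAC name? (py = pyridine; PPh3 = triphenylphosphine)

There is no counter-ion, so the complex is neutral overall.
Ligand charges: 1×pyridine (neutral), 1×triphenylphosphine (neutral), 1×azido (-1 each), 1×bromo (-1 each); total -2. So Hg + (-2) = 0, giving Hg = +2.
Ligands are named alphabetically: azido before bromo before pyridine before triphenylphosphine.

azidobromo(pyridine)(triphenylphosphine)mercury(II)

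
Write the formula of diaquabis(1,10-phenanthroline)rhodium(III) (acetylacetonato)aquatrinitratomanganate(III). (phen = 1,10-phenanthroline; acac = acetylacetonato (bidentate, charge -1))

[Rh(H2O)2(phen)2][Mn(acac)(H2O)(NO3)3]3

Cation [Rh…]: ligand charges 0, Rh(III) ⇒ ion charge 3+.
Anion [Mn…]: ligand charges -4, Mn(III) ⇒ ion charge 1−.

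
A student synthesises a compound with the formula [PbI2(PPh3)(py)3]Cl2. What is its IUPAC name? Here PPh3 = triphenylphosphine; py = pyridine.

diiodotris(pyridine)(triphenylphosphine)lead(IV) chloride

The 2 chloride counter-ions carry a total charge of -2, so each complex ion is 2+.
Ligand charges: 1×triphenylphosphine (neutral), 2×iodo (-1 each), 3×pyridine (neutral); total -2. So Pb + (-2) = 2+, giving Pb = +4.
Ligands are named alphabetically: iodo before pyridine before triphenylphosphine.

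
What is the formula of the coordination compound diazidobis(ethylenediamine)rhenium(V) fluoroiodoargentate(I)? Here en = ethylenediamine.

Cation [Re…]: ligand charges -2, Re(V) ⇒ ion charge 3+.
Anion [Ag…]: ligand charges -2, Ag(I) ⇒ ion charge 1−.
One 3+ cation requires 3 of the 1− anion.

[Re(en)2(N3)2][AgFI]3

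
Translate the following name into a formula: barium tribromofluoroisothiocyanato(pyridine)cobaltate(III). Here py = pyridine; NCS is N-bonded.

Ligands: 1 fluoro (F, -1), 1 pyridine (py, neutral), 3 bromo (Br, -1), 1 isothiocyanato (NCS, -1). Ligand charge sum = -5.
With Co in oxidation state +3, the complex ion is [Co...]^2−.
Charge balance with barium (+2) requires 1 complex ion per 1 barium.

Ba[CoBr3F(NCS)(py)]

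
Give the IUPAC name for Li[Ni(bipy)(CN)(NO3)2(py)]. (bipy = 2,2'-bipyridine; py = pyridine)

The 1 lithium counter-ion carries a total charge of +1, so each complex ion is 1−.
Ligand charges: 1×2,2'-bipyridine (neutral), 2×nitrato (-1 each), 1×pyridine (neutral), 1×cyano (-1 each); total -3. So Ni + (-3) = 1−, giving Ni = +2.
The complex ion is anionic, so nickel takes the -ate form nickelate(II).

lithium (2,2'-bipyridine)cyanodinitrato(pyridine)nickelate(II)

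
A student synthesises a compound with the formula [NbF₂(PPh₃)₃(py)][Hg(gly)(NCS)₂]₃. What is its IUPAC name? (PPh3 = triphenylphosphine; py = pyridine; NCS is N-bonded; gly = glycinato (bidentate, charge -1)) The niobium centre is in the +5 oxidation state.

difluoro(pyridine)tris(triphenylphosphine)niobium(V) (glycinato)diisothiocyanatomercurate(II)

Both ions are complex: the cation is named first with the plain metal name, the anion second with the -ate form; each ion's ligands are alphabetised independently.
Nb is given as +5; the cation's ligand charges sum to -2, so the complex cation is 3+.
With 3 anions per cation, each anion must be 3/3 = 1−.
Anion: ligand charges sum to -3; for the ion to be 1−, Hg = +2.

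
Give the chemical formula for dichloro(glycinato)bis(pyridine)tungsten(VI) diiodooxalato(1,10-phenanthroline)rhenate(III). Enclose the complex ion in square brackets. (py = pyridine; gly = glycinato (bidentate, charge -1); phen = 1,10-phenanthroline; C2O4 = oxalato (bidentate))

Cation [W…]: ligand charges -3, W(VI) ⇒ ion charge 3+.
Anion [Re…]: ligand charges -4, Re(III) ⇒ ion charge 1−.

[WCl2(gly)(py)2][Re(C2O4)I2(phen)]3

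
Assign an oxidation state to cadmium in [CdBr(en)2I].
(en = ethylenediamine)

No counter-ion: the bracketed complex is neutral.
Ligand charges: 1×I = -1; 2×en neutral; 1×Br = -1; sum -2.
Cd + (-2) = 0 ⇒ Cd is +2.

+2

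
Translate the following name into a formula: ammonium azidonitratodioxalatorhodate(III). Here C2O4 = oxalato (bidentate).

(NH4)3[Rh(C2O4)2(N3)(NO3)]

Ligands: 1 azido (N3, -1), 1 nitrato (NO3, -1), 2 oxalato (C2O4, -2). Ligand charge sum = -6.
Charge balance with ammonium (+1) requires 1 complex ion per 3 ammonium.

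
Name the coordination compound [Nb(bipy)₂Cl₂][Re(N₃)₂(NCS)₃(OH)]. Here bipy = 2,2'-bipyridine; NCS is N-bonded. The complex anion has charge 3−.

The complex anion is given as 3−; its ligand charges sum to -6, so Re = +3.
A 1:1 salt means the cation carries the equal and opposite charge, 3+.
Cation: ligand charges sum to -2; for the ion to be 3+, Nb = +5.

bis(2,2'-bipyridine)dichloroniobium(V) diazidohydroxotriisothiocyanatorhenate(III)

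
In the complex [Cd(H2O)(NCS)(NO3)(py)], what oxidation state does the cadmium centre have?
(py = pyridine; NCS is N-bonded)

+2

No counter-ion: the bracketed complex is neutral.
Ligand charges: 1×H2O neutral; 1×py neutral; 1×NCS = -1; 1×NO3 = -1; sum -2.
Cd + (-2) = 0 ⇒ Cd is +2.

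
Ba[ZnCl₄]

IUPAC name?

The 1 barium counter-ion carries a total charge of +2, so each complex ion is 2−.
Ligand charges: 4×chloro (-1 each); total -4. So Zn + (-4) = 2−, giving Zn = +2.
The complex ion is anionic, so zinc takes the -ate form zincate(II).

barium tetrachlorozincate(II)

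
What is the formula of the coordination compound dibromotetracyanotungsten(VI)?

[WBr2(CN)4]

Ligands: 4 cyano (CN, -1), 2 bromo (Br, -1). Ligand charge sum = -6.
With W in oxidation state +6, the complex ion is [W...].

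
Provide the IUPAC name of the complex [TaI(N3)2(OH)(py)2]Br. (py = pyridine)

diazidohydroxoiodobis(pyridine)tantalum(V) bromide

The 1 bromide counter-ion carries a total charge of -1, so each complex ion is 1+.
Ligand charges: 2×azido (-1 each), 2×pyridine (neutral), 1×hydroxo (-1 each), 1×iodo (-1 each); total -4. So Ta + (-4) = 1+, giving Ta = +5.
Ligands are named alphabetically: azido before hydroxo before iodo before pyridine.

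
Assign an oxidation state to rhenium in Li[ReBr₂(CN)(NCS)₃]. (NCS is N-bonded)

+5

1 lithium outside the brackets (+1 each) → the complex ion is 1−.
Ligand charges: 3×NCS = -3; 2×Br = -2; 1×CN = -1; sum -6.
Re + (-6) = 1− ⇒ Re is +5.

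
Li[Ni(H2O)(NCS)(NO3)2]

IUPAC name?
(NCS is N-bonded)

The 1 lithium counter-ion carries a total charge of +1, so each complex ion is 1−.
Ligand charges: 1×isothiocyanato (-1 each), 1×aqua (neutral), 2×nitrato (-1 each); total -3. So Ni + (-3) = 1−, giving Ni = +2.
The complex ion is anionic, so nickel takes the -ate form nickelate(II).

lithium aquaisothiocyanatodinitratonickelate(II)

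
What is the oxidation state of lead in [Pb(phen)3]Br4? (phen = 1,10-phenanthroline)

+4

4 bromide outside the brackets (-1 each) → the complex ion is 4+.
Ligand charges: 3×phen neutral; sum 0.
Pb + (0) = 4+ ⇒ Pb is +4.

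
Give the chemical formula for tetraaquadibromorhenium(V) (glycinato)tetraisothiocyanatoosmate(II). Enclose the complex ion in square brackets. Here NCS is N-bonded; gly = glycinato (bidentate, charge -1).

Cation [Re…]: ligand charges -2, Re(V) ⇒ ion charge 3+.
Anion [Os…]: ligand charges -5, Os(II) ⇒ ion charge 3−.
One 3+ cation balances one 3− anion.

[ReBr2(H2O)4][Os(gly)(NCS)4]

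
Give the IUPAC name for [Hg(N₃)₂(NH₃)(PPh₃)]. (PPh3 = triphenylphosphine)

amminediazido(triphenylphosphine)mercury(II)

There is no counter-ion, so the complex is neutral overall.
Ligand charges: 2×azido (-1 each), 1×triphenylphosphine (neutral), 1×ammine (neutral); total -2. So Hg + (-2) = 0, giving Hg = +2.
Ligands are named alphabetically: ammine before azido before triphenylphosphine.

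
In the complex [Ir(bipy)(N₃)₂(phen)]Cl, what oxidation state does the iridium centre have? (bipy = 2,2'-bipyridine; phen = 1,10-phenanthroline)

1 chloride outside the brackets (-1 each) → the complex ion is 1+.
Ligand charges: 1×bipy neutral; 2×N3 = -2; 1×phen neutral; sum -2.
Ir + (-2) = 1+ ⇒ Ir is +3.

+3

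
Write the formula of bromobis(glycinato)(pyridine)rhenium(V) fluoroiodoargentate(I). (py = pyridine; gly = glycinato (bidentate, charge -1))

[ReBr(gly)2(py)][AgFI]2

Cation [Re…]: ligand charges -3, Re(V) ⇒ ion charge 2+.
Anion [Ag…]: ligand charges -2, Ag(I) ⇒ ion charge 1−.
One 2+ cation requires 2 of the 1− anion.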